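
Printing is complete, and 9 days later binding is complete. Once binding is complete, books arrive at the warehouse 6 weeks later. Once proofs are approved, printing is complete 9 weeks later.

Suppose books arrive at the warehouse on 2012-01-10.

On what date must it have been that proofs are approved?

2011-09-18

Books arrive at the warehouse: Jan 10, 2012.
Binding is complete: Jan 10, 2012 − 6 weeks = Nov 29, 2011.
Printing is complete: Nov 29, 2011 − 9 days = Nov 20, 2011.
Proofs are approved: Nov 20, 2011 − 9 weeks = Sep 18, 2011.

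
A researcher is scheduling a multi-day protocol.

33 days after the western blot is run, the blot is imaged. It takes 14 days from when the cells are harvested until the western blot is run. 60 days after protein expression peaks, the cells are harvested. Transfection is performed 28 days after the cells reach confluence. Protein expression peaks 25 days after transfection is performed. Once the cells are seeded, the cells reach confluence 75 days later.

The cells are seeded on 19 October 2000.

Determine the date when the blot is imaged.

The cells are seeded: Oct 19, 2000.
The cells reach confluence: Oct 19, 2000 + 75 days = Jan 2, 2001.
Transfection is performed: Jan 2, 2001 + 28 days = Jan 30, 2001.
Protein expression peaks: Jan 30, 2001 + 25 days = Feb 24, 2001.
The cells are harvested: Feb 24, 2001 + 60 days = Apr 25, 2001.
The western blot is run: Apr 25, 2001 + 14 days = May 9, 2001.
The blot is imaged: May 9, 2001 + 33 days = Jun 11, 2001.

11 June 2001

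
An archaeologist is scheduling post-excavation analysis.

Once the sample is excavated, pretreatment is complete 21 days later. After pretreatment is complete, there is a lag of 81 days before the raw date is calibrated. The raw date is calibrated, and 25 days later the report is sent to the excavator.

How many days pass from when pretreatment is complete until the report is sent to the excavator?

106 days

Causal path: pretreatment is complete → the raw date is calibrated → the report is sent to the excavator.
Total delay along the path: 81 + 25 = 106 days.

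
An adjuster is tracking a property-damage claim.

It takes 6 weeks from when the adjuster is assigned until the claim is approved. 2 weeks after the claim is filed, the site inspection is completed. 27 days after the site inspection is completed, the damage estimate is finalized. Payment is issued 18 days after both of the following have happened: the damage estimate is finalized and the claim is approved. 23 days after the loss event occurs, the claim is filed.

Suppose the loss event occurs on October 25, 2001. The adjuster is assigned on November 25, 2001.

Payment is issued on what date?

January 24, 2002

The loss event occurs: Oct 25, 2001.
The claim is filed: Oct 25, 2001 + 23 days = Nov 17, 2001.
The site inspection is completed: Nov 17, 2001 + 2 weeks = Dec 1, 2001.
The damage estimate is finalized: Dec 1, 2001 + 27 days = Dec 28, 2001.
The adjuster is assigned: Nov 25, 2001.
The claim is approved: Nov 25, 2001 + 6 weeks = Jan 6, 2002.
Both prerequisites met — the damage estimate is finalized (Dec 28, 2001), the claim is approved (Jan 6, 2002); the later is Jan 6, 2002.
Payment is issued: Jan 6, 2002 + 18 days = Jan 24, 2002.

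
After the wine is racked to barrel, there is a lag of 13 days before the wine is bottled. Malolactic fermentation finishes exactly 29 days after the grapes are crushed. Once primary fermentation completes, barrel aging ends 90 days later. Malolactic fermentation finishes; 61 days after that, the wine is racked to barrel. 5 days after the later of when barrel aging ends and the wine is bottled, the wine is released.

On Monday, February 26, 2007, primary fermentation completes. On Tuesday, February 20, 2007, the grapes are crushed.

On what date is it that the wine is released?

Friday, June 8, 2007

Primary fermentation completes: Feb 26, 2007.
Barrel aging ends: Feb 26, 2007 + 90 days = May 27, 2007.
The grapes are crushed: Feb 20, 2007.
Malolactic fermentation finishes: Feb 20, 2007 + 29 days = Mar 21, 2007.
The wine is racked to barrel: Mar 21, 2007 + 61 days = May 21, 2007.
The wine is bottled: May 21, 2007 + 13 days = Jun 3, 2007.
Both prerequisites met — barrel aging ends (May 27, 2007), the wine is bottled (Jun 3, 2007); the later is Jun 3, 2007.
The wine is released: Jun 3, 2007 + 5 days = Jun 8, 2007.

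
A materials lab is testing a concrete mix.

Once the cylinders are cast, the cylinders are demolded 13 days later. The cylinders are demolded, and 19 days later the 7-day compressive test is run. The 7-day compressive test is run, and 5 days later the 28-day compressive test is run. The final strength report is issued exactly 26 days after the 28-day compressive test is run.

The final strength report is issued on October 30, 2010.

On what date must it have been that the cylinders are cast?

August 28, 2010

The final strength report is issued: Oct 30, 2010.
The 28-day compressive test is run: Oct 30, 2010 − 26 days = Oct 4, 2010.
The 7-day compressive test is run: Oct 4, 2010 − 5 days = Sep 29, 2010.
The cylinders are demolded: Sep 29, 2010 − 19 days = Sep 10, 2010.
The cylinders are cast: Sep 10, 2010 − 13 days = Aug 28, 2010.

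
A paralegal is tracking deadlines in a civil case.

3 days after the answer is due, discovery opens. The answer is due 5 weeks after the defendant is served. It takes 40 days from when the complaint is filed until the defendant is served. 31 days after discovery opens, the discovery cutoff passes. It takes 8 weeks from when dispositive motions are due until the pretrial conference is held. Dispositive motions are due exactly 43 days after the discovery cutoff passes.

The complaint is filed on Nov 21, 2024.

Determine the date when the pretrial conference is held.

The complaint is filed: Nov 21, 2024.
The defendant is served: Nov 21, 2024 + 40 days = Dec 31, 2024.
The answer is due: Dec 31, 2024 + 5 weeks = Feb 4, 2025.
Discovery opens: Feb 4, 2025 + 3 days = Feb 7, 2025.
The discovery cutoff passes: Feb 7, 2025 + 31 days = Mar 10, 2025.
Dispositive motions are due: Mar 10, 2025 + 43 days = Apr 22, 2025.
The pretrial conference is held: Apr 22, 2025 + 8 weeks = Jun 17, 2025.

Jun 17, 2025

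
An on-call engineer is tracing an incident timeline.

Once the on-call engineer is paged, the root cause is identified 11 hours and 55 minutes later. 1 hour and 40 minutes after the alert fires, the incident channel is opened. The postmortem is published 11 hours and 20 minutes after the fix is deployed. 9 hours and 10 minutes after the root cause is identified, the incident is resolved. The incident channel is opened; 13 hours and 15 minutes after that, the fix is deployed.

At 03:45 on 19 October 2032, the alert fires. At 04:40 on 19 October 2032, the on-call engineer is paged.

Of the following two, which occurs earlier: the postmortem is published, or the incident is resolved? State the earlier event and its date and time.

The incident is resolved — 01:45 on 20 October 2032

The alert fires: 03:45 Oct 19, 2032.
The incident channel is opened: 03:45 Oct 19, 2032 + 1h40m = 05:25 Oct 19, 2032.
The fix is deployed: 05:25 Oct 19, 2032 + 13h15m = 18:40 Oct 19, 2032.
The postmortem is published: 18:40 Oct 19, 2032 + 11h20m = 06:00 Oct 20, 2032.
The on-call engineer is paged: 04:40 Oct 19, 2032.
The root cause is identified: 04:40 Oct 19, 2032 + 11h55m = 16:35 Oct 19, 2032.
The incident is resolved: 16:35 Oct 19, 2032 + 9h10m = 01:45 Oct 20, 2032.
Comparing: the postmortem is published at 06:00 Oct 20, 2032 vs the incident is resolved at 01:45 Oct 20, 2032. Earlier: the incident is resolved.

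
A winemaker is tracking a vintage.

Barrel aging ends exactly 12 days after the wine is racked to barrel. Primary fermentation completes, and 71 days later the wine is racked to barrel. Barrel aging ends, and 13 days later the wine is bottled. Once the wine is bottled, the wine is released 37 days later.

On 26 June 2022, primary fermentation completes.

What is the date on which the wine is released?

Primary fermentation completes: Jun 26, 2022.
The wine is racked to barrel: Jun 26, 2022 + 71 days = Sep 5, 2022.
Barrel aging ends: Sep 5, 2022 + 12 days = Sep 17, 2022.
The wine is bottled: Sep 17, 2022 + 13 days = Sep 30, 2022.
The wine is released: Sep 30, 2022 + 37 days = Nov 6, 2022.

6 November 2022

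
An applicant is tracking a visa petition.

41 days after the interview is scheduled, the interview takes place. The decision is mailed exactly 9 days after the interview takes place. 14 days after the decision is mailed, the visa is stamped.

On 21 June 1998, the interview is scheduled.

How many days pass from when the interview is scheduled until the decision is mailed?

50 days

Causal path: the interview is scheduled → the interview takes place → the decision is mailed.
Total delay along the path: 41 + 9 = 50 days.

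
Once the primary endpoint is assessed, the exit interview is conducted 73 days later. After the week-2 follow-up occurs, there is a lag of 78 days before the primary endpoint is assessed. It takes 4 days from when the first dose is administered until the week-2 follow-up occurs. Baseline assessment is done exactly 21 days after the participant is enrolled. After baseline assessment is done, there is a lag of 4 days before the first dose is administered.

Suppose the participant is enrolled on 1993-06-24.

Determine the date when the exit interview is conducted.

The participant is enrolled: Jun 24, 1993.
Baseline assessment is done: Jun 24, 1993 + 21 days = Jul 15, 1993.
The first dose is administered: Jul 15, 1993 + 4 days = Jul 19, 1993.
The week-2 follow-up occurs: Jul 19, 1993 + 4 days = Jul 23, 1993.
The primary endpoint is assessed: Jul 23, 1993 + 78 days = Oct 9, 1993.
The exit interview is conducted: Oct 9, 1993 + 73 days = Dec 21, 1993.

1993-12-21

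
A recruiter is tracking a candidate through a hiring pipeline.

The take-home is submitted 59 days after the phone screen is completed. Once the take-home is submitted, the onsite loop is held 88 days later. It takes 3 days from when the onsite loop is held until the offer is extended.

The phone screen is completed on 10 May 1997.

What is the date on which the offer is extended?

The phone screen is completed: May 10, 1997.
The take-home is submitted: May 10, 1997 + 59 days = Jul 8, 1997.
The onsite loop is held: Jul 8, 1997 + 88 days = Oct 4, 1997.
The offer is extended: Oct 4, 1997 + 3 days = Oct 7, 1997.

7 October 1997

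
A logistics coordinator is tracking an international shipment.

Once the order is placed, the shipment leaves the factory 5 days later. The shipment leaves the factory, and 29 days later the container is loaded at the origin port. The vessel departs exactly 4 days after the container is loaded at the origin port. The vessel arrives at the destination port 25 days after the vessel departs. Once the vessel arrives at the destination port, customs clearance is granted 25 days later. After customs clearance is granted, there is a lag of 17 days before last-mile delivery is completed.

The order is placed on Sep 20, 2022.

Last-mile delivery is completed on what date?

The order is placed: Sep 20, 2022.
The shipment leaves the factory: Sep 20, 2022 + 5 days = Sep 25, 2022.
The container is loaded at the origin port: Sep 25, 2022 + 29 days = Oct 24, 2022.
The vessel departs: Oct 24, 2022 + 4 days = Oct 28, 2022.
The vessel arrives at the destination port: Oct 28, 2022 + 25 days = Nov 22, 2022.
Customs clearance is granted: Nov 22, 2022 + 25 days = Dec 17, 2022.
Last-mile delivery is completed: Dec 17, 2022 + 17 days = Jan 3, 2023.

Jan 3, 2023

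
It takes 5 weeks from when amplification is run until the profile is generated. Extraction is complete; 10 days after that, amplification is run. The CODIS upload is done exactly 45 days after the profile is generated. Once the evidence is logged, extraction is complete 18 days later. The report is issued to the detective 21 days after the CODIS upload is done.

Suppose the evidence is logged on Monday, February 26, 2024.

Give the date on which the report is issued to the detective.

The evidence is logged: Feb 26, 2024.
Extraction is complete: Feb 26, 2024 + 18 days = Mar 15, 2024.
Amplification is run: Mar 15, 2024 + 10 days = Mar 25, 2024.
The profile is generated: Mar 25, 2024 + 5 weeks = Apr 29, 2024.
The CODIS upload is done: Apr 29, 2024 + 45 days = Jun 13, 2024.
The report is issued to the detective: Jun 13, 2024 + 21 days = Jul 4, 2024.

Thursday, July 4, 2024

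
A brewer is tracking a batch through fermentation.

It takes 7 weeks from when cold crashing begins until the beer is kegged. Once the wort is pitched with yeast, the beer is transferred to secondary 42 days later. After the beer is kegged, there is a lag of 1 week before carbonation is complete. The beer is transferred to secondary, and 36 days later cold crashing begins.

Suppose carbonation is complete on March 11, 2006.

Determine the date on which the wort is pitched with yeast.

Carbonation is complete: Mar 11, 2006.
The beer is kegged: Mar 11, 2006 − 1 week = Mar 4, 2006.
Cold crashing begins: Mar 4, 2006 − 7 weeks = Jan 14, 2006.
The beer is transferred to secondary: Jan 14, 2006 − 36 days = Dec 9, 2005.
The wort is pitched with yeast: Dec 9, 2005 − 42 days = Oct 28, 2005.

October 28, 2005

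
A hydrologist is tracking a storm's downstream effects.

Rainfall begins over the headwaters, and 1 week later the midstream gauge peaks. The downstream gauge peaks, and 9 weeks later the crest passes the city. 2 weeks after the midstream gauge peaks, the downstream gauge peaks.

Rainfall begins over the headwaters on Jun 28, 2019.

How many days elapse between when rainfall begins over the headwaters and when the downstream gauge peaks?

Causal path: rainfall begins over the headwaters → the midstream gauge peaks → the downstream gauge peaks.
Total delay along the path: 1 + 2 weeks = 3 weeks = 21 days.

21 days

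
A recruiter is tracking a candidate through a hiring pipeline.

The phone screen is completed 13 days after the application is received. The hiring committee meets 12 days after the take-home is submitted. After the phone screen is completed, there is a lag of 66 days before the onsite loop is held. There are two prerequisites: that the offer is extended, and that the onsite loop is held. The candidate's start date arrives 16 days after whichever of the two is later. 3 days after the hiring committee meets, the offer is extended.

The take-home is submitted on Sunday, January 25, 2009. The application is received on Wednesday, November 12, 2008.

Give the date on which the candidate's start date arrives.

Wednesday, February 25, 2009

The take-home is submitted: Jan 25, 2009.
The hiring committee meets: Jan 25, 2009 + 12 days = Feb 6, 2009.
The offer is extended: Feb 6, 2009 + 3 days = Feb 9, 2009.
The application is received: Nov 12, 2008.
The phone screen is completed: Nov 12, 2008 + 13 days = Nov 25, 2008.
The onsite loop is held: Nov 25, 2008 + 66 days = Jan 30, 2009.
Both prerequisites met — the offer is extended (Feb 9, 2009), the onsite loop is held (Jan 30, 2009); the later is Feb 9, 2009.
The candidate's start date arrives: Feb 9, 2009 + 16 days = Feb 25, 2009.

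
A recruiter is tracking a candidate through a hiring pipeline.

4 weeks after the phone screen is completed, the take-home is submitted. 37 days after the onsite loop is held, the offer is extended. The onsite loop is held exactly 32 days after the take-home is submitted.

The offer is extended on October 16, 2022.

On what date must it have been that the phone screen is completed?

The offer is extended: Oct 16, 2022.
The onsite loop is held: Oct 16, 2022 − 37 days = Sep 9, 2022.
The take-home is submitted: Sep 9, 2022 − 32 days = Aug 8, 2022.
The phone screen is completed: Aug 8, 2022 − 4 weeks = Jul 11, 2022.

July 11, 2022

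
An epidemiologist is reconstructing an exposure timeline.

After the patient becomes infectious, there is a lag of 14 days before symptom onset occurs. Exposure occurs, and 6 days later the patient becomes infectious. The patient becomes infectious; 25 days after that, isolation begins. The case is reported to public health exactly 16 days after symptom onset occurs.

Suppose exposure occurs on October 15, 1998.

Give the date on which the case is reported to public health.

November 20, 1998

Exposure occurs: Oct 15, 1998.
The patient becomes infectious: Oct 15, 1998 + 6 days = Oct 21, 1998.
Symptom onset occurs: Oct 21, 1998 + 14 days = Nov 4, 1998.
The case is reported to public health: Nov 4, 1998 + 16 days = Nov 20, 1998.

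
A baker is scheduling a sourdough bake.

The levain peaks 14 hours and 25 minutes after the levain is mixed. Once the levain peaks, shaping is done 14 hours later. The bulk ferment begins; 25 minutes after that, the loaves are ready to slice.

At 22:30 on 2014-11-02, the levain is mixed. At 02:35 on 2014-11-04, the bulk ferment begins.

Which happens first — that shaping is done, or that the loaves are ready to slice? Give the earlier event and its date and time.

The levain is mixed: 22:30 Nov 2, 2014.
The levain peaks: 22:30 Nov 2, 2014 + 14h25m = 12:55 Nov 3, 2014.
Shaping is done: 12:55 Nov 3, 2014 + 14h = 02:55 Nov 4, 2014.
The bulk ferment begins: 02:35 Nov 4, 2014.
The loaves are ready to slice: 02:35 Nov 4, 2014 + 25m = 03:00 Nov 4, 2014.
Comparing: shaping is done at 02:55 Nov 4, 2014 vs the loaves are ready to slice at 03:00 Nov 4, 2014. Earlier: shaping is done.

Shaping is done — 02:55 on 2014-11-04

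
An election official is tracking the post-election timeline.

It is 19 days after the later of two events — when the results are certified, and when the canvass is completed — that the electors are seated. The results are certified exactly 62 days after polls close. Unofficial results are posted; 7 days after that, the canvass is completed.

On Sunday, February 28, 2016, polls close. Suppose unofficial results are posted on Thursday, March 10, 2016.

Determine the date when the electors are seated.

Thursday, May 19, 2016

Polls close: Feb 28, 2016.
The results are certified: Feb 28, 2016 + 62 days = Apr 30, 2016.
Unofficial results are posted: Mar 10, 2016.
The canvass is completed: Mar 10, 2016 + 7 days = Mar 17, 2016.
Both prerequisites met — the results are certified (Apr 30, 2016), the canvass is completed (Mar 17, 2016); the later is Apr 30, 2016.
The electors are seated: Apr 30, 2016 + 19 days = May 19, 2016.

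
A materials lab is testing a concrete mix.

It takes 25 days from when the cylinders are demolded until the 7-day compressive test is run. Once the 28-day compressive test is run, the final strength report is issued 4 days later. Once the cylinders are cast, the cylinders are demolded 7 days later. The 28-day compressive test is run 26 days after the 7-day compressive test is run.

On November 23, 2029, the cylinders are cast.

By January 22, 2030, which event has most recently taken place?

The cylinders are cast: Nov 23, 2029.
The cylinders are demolded: Nov 23, 2029 + 7 days = Nov 30, 2029.
The 7-day compressive test is run: Nov 30, 2029 + 25 days = Dec 25, 2029.
The 28-day compressive test is run: Dec 25, 2029 + 26 days = Jan 20, 2030.
The final strength report is issued: Jan 20, 2030 + 4 days = Jan 24, 2030.
Jan 22, 2030 falls between when the 28-day compressive test is run (Jan 20, 2030) and when the final strength report is issued (Jan 24, 2030).

The 28-day compressive test is run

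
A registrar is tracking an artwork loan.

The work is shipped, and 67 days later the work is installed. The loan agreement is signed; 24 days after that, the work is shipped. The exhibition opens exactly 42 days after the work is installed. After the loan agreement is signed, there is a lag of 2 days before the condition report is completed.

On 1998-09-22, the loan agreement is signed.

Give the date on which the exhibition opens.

The loan agreement is signed: Sep 22, 1998.
The work is shipped: Sep 22, 1998 + 24 days = Oct 16, 1998.
The work is installed: Oct 16, 1998 + 67 days = Dec 22, 1998.
The exhibition opens: Dec 22, 1998 + 42 days = Feb 2, 1999.

1999-02-02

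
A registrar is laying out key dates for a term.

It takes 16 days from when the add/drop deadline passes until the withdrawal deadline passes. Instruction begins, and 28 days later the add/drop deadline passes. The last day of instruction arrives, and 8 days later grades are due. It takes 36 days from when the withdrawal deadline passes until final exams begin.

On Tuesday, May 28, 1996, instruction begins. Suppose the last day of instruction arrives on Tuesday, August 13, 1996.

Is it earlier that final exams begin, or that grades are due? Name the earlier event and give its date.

Instruction begins: May 28, 1996.
The add/drop deadline passes: May 28, 1996 + 28 days = Jun 25, 1996.
The withdrawal deadline passes: Jun 25, 1996 + 16 days = Jul 11, 1996.
Final exams begin: Jul 11, 1996 + 36 days = Aug 16, 1996.
The last day of instruction arrives: Aug 13, 1996.
Grades are due: Aug 13, 1996 + 8 days = Aug 21, 1996.
Comparing: final exams begin on Aug 16, 1996 vs grades are due on Aug 21, 1996. Earlier: final exams begin.

Final exams begin — Friday, August 16, 1996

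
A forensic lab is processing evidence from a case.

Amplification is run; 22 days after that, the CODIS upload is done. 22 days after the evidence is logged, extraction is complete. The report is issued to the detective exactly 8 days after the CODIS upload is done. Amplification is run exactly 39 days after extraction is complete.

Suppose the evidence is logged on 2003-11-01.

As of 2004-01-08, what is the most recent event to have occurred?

Amplification is run

The evidence is logged: Nov 1, 2003.
Extraction is complete: Nov 1, 2003 + 22 days = Nov 23, 2003.
Amplification is run: Nov 23, 2003 + 39 days = Jan 1, 2004.
The CODIS upload is done: Jan 1, 2004 + 22 days = Jan 23, 2004.
The report is issued to the detective: Jan 23, 2004 + 8 days = Jan 31, 2004.
Jan 8, 2004 falls between when amplification is run (Jan 1, 2004) and when the CODIS upload is done (Jan 23, 2004).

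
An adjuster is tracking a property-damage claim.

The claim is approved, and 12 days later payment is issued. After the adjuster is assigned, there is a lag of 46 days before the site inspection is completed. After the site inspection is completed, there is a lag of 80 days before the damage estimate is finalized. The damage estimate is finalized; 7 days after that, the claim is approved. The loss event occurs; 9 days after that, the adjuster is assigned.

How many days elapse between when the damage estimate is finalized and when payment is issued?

19 days

Causal path: the damage estimate is finalized → the claim is approved → payment is issued.
Total delay along the path: 7 + 12 = 19 days.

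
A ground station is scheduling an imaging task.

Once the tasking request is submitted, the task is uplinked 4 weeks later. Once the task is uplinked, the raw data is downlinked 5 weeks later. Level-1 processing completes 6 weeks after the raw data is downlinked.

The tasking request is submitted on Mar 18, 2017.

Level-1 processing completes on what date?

The tasking request is submitted: Mar 18, 2017.
The task is uplinked: Mar 18, 2017 + 4 weeks = Apr 15, 2017.
The raw data is downlinked: Apr 15, 2017 + 5 weeks = May 20, 2017.
Level-1 processing completes: May 20, 2017 + 6 weeks = Jul 1, 2017.

Jul 1, 2017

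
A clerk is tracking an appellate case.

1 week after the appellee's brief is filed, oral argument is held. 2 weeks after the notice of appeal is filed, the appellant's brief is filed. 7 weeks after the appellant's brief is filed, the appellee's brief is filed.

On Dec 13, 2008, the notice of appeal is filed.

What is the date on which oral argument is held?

The notice of appeal is filed: Dec 13, 2008.
The appellant's brief is filed: Dec 13, 2008 + 2 weeks = Dec 27, 2008.
The appellee's brief is filed: Dec 27, 2008 + 7 weeks = Feb 14, 2009.
Oral argument is held: Feb 14, 2009 + 1 week = Feb 21, 2009.

Feb 21, 2009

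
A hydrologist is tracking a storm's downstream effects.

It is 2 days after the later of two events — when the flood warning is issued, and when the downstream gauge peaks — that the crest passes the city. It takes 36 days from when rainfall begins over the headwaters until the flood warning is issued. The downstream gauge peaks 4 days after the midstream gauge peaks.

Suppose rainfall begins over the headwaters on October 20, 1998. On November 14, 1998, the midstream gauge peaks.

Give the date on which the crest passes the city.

November 27, 1998

Rainfall begins over the headwaters: Oct 20, 1998.
The flood warning is issued: Oct 20, 1998 + 36 days = Nov 25, 1998.
The midstream gauge peaks: Nov 14, 1998.
The downstream gauge peaks: Nov 14, 1998 + 4 days = Nov 18, 1998.
Both prerequisites met — the flood warning is issued (Nov 25, 1998), the downstream gauge peaks (Nov 18, 1998); the later is Nov 25, 1998.
The crest passes the city: Nov 25, 1998 + 2 days = Nov 27, 1998.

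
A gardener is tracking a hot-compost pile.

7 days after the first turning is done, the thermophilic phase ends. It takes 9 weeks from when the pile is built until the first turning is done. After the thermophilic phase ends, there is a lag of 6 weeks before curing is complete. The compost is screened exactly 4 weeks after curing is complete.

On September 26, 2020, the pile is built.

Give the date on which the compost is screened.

February 13, 2021

The pile is built: Sep 26, 2020.
The first turning is done: Sep 26, 2020 + 9 weeks = Nov 28, 2020.
The thermophilic phase ends: Nov 28, 2020 + 7 days = Dec 5, 2020.
Curing is complete: Dec 5, 2020 + 6 weeks = Jan 16, 2021.
The compost is screened: Jan 16, 2021 + 4 weeks = Feb 13, 2021.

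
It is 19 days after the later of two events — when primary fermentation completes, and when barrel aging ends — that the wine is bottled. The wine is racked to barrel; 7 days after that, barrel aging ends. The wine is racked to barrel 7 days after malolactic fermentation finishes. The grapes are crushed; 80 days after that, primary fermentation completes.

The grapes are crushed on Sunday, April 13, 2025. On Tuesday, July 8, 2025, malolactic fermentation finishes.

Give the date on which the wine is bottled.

Sunday, August 10, 2025

The grapes are crushed: Apr 13, 2025.
Primary fermentation completes: Apr 13, 2025 + 80 days = Jul 2, 2025.
Malolactic fermentation finishes: Jul 8, 2025.
The wine is racked to barrel: Jul 8, 2025 + 7 days = Jul 15, 2025.
Barrel aging ends: Jul 15, 2025 + 7 days = Jul 22, 2025.
Both prerequisites met — primary fermentation completes (Jul 2, 2025), barrel aging ends (Jul 22, 2025); the later is Jul 22, 2025.
The wine is bottled: Jul 22, 2025 + 19 days = Aug 10, 2025.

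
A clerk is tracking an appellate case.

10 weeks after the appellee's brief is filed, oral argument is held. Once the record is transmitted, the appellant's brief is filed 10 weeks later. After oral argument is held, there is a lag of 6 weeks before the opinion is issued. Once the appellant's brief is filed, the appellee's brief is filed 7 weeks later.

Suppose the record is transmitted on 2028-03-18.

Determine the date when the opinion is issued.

2028-11-04

The record is transmitted: Mar 18, 2028.
The appellant's brief is filed: Mar 18, 2028 + 10 weeks = May 27, 2028.
The appellee's brief is filed: May 27, 2028 + 7 weeks = Jul 15, 2028.
Oral argument is held: Jul 15, 2028 + 10 weeks = Sep 23, 2028.
The opinion is issued: Sep 23, 2028 + 6 weeks = Nov 4, 2028.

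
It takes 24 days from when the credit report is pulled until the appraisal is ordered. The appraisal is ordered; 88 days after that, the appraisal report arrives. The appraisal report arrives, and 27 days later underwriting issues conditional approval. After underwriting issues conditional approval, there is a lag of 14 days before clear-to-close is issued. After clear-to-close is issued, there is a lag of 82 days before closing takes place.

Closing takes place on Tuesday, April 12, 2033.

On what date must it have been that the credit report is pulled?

Closing takes place: Apr 12, 2033.
Clear-to-close is issued: Apr 12, 2033 − 82 days = Jan 20, 2033.
Underwriting issues conditional approval: Jan 20, 2033 − 14 days = Jan 6, 2033.
The appraisal report arrives: Jan 6, 2033 − 27 days = Dec 10, 2032.
The appraisal is ordered: Dec 10, 2032 − 88 days = Sep 13, 2032.
The credit report is pulled: Sep 13, 2032 − 24 days = Aug 20, 2032.

Friday, August 20, 2032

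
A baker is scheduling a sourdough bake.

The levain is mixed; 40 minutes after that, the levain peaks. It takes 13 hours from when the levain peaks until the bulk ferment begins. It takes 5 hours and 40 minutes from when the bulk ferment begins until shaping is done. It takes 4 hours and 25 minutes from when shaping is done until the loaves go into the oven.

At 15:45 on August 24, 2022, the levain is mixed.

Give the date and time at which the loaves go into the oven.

The levain is mixed: 15:45 Aug 24, 2022.
The levain peaks: 15:45 Aug 24, 2022 + 40m = 16:25 Aug 24, 2022.
The bulk ferment begins: 16:25 Aug 24, 2022 + 13h = 05:25 Aug 25, 2022.
Shaping is done: 05:25 Aug 25, 2022 + 5h40m = 11:05 Aug 25, 2022.
The loaves go into the oven: 11:05 Aug 25, 2022 + 4h25m = 15:30 Aug 25, 2022.

15:30 on August 25, 2022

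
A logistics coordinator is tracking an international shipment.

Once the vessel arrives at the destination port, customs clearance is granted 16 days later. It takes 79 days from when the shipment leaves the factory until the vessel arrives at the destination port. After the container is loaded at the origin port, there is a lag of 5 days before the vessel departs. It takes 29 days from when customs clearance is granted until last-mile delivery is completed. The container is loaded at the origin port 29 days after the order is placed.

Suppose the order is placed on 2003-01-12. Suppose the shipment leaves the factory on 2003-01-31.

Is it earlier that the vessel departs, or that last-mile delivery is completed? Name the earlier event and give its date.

The order is placed: Jan 12, 2003.
The container is loaded at the origin port: Jan 12, 2003 + 29 days = Feb 10, 2003.
The vessel departs: Feb 10, 2003 + 5 days = Feb 15, 2003.
The shipment leaves the factory: Jan 31, 2003.
The vessel arrives at the destination port: Jan 31, 2003 + 79 days = Apr 20, 2003.
Customs clearance is granted: Apr 20, 2003 + 16 days = May 6, 2003.
Last-mile delivery is completed: May 6, 2003 + 29 days = Jun 4, 2003.
Comparing: the vessel departs on Feb 15, 2003 vs last-mile delivery is completed on Jun 4, 2003. Earlier: the vessel departs.

The vessel departs — 2003-02-15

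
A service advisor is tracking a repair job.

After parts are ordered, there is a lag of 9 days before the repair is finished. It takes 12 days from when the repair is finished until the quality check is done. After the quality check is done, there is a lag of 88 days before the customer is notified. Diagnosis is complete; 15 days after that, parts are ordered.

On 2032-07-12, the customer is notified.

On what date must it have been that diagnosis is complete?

2032-03-10

The customer is notified: Jul 12, 2032.
The quality check is done: Jul 12, 2032 − 88 days = Apr 15, 2032.
The repair is finished: Apr 15, 2032 − 12 days = Apr 3, 2032.
Parts are ordered: Apr 3, 2032 − 9 days = Mar 25, 2032.
Diagnosis is complete: Mar 25, 2032 − 15 days = Mar 10, 2032.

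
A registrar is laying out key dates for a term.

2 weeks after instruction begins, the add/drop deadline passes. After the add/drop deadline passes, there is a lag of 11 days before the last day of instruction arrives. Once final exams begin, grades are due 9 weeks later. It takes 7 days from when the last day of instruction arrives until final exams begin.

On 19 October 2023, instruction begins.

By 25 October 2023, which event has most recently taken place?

Instruction begins

Instruction begins: Oct 19, 2023.
The add/drop deadline passes: Oct 19, 2023 + 2 weeks = Nov 2, 2023.
The last day of instruction arrives: Nov 2, 2023 + 11 days = Nov 13, 2023.
Final exams begin: Nov 13, 2023 + 7 days = Nov 20, 2023.
Grades are due: Nov 20, 2023 + 9 weeks = Jan 22, 2024.
Oct 25, 2023 falls between when instruction begins (Oct 19, 2023) and when the add/drop deadline passes (Nov 2, 2023).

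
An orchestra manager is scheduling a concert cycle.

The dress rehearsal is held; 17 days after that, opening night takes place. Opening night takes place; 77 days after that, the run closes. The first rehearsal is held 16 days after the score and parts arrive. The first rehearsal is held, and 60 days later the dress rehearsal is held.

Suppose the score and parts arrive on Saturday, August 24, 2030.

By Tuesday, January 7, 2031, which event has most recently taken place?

Opening night takes place

The score and parts arrive: Aug 24, 2030.
The first rehearsal is held: Aug 24, 2030 + 16 days = Sep 9, 2030.
The dress rehearsal is held: Sep 9, 2030 + 60 days = Nov 8, 2030.
Opening night takes place: Nov 8, 2030 + 17 days = Nov 25, 2030.
The run closes: Nov 25, 2030 + 77 days = Feb 10, 2031.
Jan 7, 2031 falls between when opening night takes place (Nov 25, 2030) and when the run closes (Feb 10, 2031).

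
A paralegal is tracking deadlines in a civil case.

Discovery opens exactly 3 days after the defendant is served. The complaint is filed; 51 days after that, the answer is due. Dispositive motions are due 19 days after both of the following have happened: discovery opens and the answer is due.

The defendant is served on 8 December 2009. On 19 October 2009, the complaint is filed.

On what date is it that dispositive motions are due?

The defendant is served: Dec 8, 2009.
Discovery opens: Dec 8, 2009 + 3 days = Dec 11, 2009.
The complaint is filed: Oct 19, 2009.
The answer is due: Oct 19, 2009 + 51 days = Dec 9, 2009.
Both prerequisites met — discovery opens (Dec 11, 2009), the answer is due (Dec 9, 2009); the later is Dec 11, 2009.
Dispositive motions are due: Dec 11, 2009 + 19 days = Dec 30, 2009.

30 December 2009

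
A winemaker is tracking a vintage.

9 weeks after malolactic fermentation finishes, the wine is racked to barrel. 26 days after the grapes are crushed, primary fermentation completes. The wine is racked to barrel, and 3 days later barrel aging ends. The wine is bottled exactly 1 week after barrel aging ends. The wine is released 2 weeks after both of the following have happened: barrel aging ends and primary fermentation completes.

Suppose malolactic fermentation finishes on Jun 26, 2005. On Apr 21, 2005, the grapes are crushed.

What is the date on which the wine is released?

Malolactic fermentation finishes: Jun 26, 2005.
The wine is racked to barrel: Jun 26, 2005 + 9 weeks = Aug 28, 2005.
Barrel aging ends: Aug 28, 2005 + 3 days = Aug 31, 2005.
The grapes are crushed: Apr 21, 2005.
Primary fermentation completes: Apr 21, 2005 + 26 days = May 17, 2005.
Both prerequisites met — barrel aging ends (Aug 31, 2005), primary fermentation completes (May 17, 2005); the later is Aug 31, 2005.
The wine is released: Aug 31, 2005 + 2 weeks = Sep 14, 2005.

Sep 14, 2005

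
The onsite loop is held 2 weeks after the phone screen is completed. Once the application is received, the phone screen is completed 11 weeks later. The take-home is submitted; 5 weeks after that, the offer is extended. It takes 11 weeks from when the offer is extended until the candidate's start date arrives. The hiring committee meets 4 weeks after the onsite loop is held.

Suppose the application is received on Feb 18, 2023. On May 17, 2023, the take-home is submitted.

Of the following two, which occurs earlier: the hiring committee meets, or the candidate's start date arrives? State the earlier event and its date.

The application is received: Feb 18, 2023.
The phone screen is completed: Feb 18, 2023 + 11 weeks = May 6, 2023.
The onsite loop is held: May 6, 2023 + 2 weeks = May 20, 2023.
The hiring committee meets: May 20, 2023 + 4 weeks = Jun 17, 2023.
The take-home is submitted: May 17, 2023.
The offer is extended: May 17, 2023 + 5 weeks = Jun 21, 2023.
The candidate's start date arrives: Jun 21, 2023 + 11 weeks = Sep 6, 2023.
Comparing: the hiring committee meets on Jun 17, 2023 vs the candidate's start date arrives on Sep 6, 2023. Earlier: the hiring committee meets.

The hiring committee meets — Jun 17, 2023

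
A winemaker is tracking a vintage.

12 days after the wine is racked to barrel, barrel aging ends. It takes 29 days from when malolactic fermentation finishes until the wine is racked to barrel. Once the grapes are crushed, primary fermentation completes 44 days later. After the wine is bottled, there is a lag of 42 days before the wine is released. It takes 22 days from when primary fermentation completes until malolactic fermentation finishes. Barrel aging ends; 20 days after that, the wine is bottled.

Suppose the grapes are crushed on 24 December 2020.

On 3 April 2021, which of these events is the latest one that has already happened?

The grapes are crushed: Dec 24, 2020.
Primary fermentation completes: Dec 24, 2020 + 44 days = Feb 6, 2021.
Malolactic fermentation finishes: Feb 6, 2021 + 22 days = Feb 28, 2021.
The wine is racked to barrel: Feb 28, 2021 + 29 days = Mar 29, 2021.
Barrel aging ends: Mar 29, 2021 + 12 days = Apr 10, 2021.
The wine is bottled: Apr 10, 2021 + 20 days = Apr 30, 2021.
The wine is released: Apr 30, 2021 + 42 days = Jun 11, 2021.
Apr 3, 2021 falls between when the wine is racked to barrel (Mar 29, 2021) and when barrel aging ends (Apr 10, 2021).

The wine is racked to barrel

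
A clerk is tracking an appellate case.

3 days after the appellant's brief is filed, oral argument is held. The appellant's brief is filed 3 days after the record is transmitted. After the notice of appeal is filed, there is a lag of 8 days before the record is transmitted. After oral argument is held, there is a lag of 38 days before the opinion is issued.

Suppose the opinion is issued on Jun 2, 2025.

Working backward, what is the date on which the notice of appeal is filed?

The opinion is issued: Jun 2, 2025.
Oral argument is held: Jun 2, 2025 − 38 days = Apr 25, 2025.
The appellant's brief is filed: Apr 25, 2025 − 3 days = Apr 22, 2025.
The record is transmitted: Apr 22, 2025 − 3 days = Apr 19, 2025.
The notice of appeal is filed: Apr 19, 2025 − 8 days = Apr 11, 2025.

Apr 11, 2025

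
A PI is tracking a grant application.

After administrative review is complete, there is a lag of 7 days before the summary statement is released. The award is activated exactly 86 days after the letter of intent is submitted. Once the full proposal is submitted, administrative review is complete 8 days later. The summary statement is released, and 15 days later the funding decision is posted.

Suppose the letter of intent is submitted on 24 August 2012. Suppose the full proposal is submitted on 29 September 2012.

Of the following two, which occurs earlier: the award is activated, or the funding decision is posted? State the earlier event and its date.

The letter of intent is submitted: Aug 24, 2012.
The award is activated: Aug 24, 2012 + 86 days = Nov 18, 2012.
The full proposal is submitted: Sep 29, 2012.
Administrative review is complete: Sep 29, 2012 + 8 days = Oct 7, 2012.
The summary statement is released: Oct 7, 2012 + 7 days = Oct 14, 2012.
The funding decision is posted: Oct 14, 2012 + 15 days = Oct 29, 2012.
Comparing: the award is activated on Nov 18, 2012 vs the funding decision is posted on Oct 29, 2012. Earlier: the funding decision is posted.

The funding decision is posted — 29 October 2012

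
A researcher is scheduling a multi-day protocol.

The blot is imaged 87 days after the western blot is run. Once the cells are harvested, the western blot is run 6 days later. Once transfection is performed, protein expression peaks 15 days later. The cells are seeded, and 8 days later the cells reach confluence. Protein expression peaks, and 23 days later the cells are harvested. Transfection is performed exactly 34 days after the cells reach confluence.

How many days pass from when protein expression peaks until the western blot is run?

29 days

Causal path: protein expression peaks → the cells are harvested → the western blot is run.
Total delay along the path: 23 + 6 = 29 days.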